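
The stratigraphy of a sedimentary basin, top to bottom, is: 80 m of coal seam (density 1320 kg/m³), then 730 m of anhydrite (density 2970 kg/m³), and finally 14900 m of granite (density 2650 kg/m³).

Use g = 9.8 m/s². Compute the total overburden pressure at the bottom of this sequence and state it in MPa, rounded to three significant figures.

409 MPa

coal seam: 1320 kg/m³ × 9.8 m/s² × 80 m = 1.035×10^6 Pa = 1.035 MPa
anhydrite: 2970 kg/m³ × 9.8 m/s² × 730 m = 2.125×10^7 Pa = 21.25 MPa
granite: 2650 kg/m³ × 9.8 m/s² × 14900 m = 3.870×10^8 Pa = 387.0 MPa
Total = 1.035 + 21.25 + 387.0 = 409.24 MPa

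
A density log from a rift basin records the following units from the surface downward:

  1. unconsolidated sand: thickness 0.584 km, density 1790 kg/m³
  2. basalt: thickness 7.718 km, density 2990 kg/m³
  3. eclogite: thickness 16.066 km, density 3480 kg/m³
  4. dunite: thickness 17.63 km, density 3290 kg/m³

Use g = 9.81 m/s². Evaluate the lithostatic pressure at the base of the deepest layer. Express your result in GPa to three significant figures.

unconsolidated sand: 1790 kg/m³ × 9.81 m/s² × 584 m = 1.025×10^7 Pa = 0.01025 GPa
basalt: 2990 kg/m³ × 9.81 m/s² × 7718 m = 2.264×10^8 Pa = 0.2264 GPa
eclogite: 3480 kg/m³ × 9.81 m/s² × 16066 m = 5.485×10^8 Pa = 0.5485 GPa
dunite: 3290 kg/m³ × 9.81 m/s² × 17630 m = 5.690×10^8 Pa = 0.5690 GPa
Total = 0.01025 + 0.2264 + 0.5485 + 0.5690 = 1.3541 GPa

1.35 GPa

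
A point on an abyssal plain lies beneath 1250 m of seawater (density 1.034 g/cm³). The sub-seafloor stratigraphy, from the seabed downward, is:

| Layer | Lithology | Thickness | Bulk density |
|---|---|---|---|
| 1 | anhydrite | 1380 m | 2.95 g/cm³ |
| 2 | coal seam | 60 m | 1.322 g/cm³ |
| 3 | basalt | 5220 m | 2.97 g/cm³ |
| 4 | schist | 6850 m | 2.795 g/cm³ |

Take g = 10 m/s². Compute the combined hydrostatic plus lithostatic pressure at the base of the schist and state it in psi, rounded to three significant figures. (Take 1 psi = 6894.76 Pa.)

58100 psi

seawater: 1034 kg/m³ × 10 m/s² × 1250 m = 1.292×10^7 Pa = 1875 psi
anhydrite: 2950 kg/m³ × 10 m/s² × 1380 m = 4.071×10^7 Pa = 5904 psi
coal seam: 1322 kg/m³ × 10 m/s² × 60 m = 7.932×10^5 Pa = 115.0 psi
basalt: 2970 kg/m³ × 10 m/s² × 5220 m = 1.550×10^8 Pa = 22486 psi
schist: 2795 kg/m³ × 10 m/s² × 6850 m = 1.915×10^8 Pa = 27769 psi
Total = 1875 + 5904 + 115.0 + 22486 + 27769 = 58148 psi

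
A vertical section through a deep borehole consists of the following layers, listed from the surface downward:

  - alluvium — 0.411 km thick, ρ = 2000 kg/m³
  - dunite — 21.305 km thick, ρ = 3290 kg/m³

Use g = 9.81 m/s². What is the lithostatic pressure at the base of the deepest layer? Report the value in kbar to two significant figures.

7.0 kbar

alluvium: 2000 kg/m³ × 9.81 m/s² × 411 m = 8.064×10^6 Pa = 0.08064 kbar
dunite: 3290 kg/m³ × 9.81 m/s² × 21305 m = 6.876×10^8 Pa = 6.876 kbar
Total = 0.08064 + 6.876 = 6.9568 kbar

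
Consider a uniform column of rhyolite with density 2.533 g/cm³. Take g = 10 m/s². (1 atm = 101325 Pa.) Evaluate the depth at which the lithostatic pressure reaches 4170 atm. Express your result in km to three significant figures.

16.7 km

h = P/(ρg) = 4170 atm / (2533 kg/m³ × 10 m/s²) = 4.225×10^8 Pa / 25330 Pa/m = 16681 m
= 16.681 km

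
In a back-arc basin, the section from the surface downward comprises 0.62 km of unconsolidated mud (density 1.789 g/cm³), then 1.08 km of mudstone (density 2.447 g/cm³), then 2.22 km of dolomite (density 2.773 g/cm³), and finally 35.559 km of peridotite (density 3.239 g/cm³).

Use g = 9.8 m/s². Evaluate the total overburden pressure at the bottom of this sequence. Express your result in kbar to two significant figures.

unconsolidated mud: 1789 kg/m³ × 9.8 m/s² × 620 m = 1.087×10^7 Pa = 0.1087 kbar
mudstone: 2447 kg/m³ × 9.8 m/s² × 1080 m = 2.590×10^7 Pa = 0.2590 kbar
dolomite: 2773 kg/m³ × 9.8 m/s² × 2220 m = 6.033×10^7 Pa = 0.6033 kbar
peridotite: 3239 kg/m³ × 9.8 m/s² × 35559 m = 1.129×10^9 Pa = 11.29 kbar
Total = 0.1087 + 0.2590 + 0.6033 + 11.29 = 12.258 kbar

12 kbar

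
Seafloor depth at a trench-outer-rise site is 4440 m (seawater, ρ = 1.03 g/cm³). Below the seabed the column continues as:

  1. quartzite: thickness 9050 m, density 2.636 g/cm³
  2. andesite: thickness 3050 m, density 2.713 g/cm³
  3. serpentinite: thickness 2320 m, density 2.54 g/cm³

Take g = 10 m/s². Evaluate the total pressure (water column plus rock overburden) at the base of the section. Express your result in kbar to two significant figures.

4.3 kbar

seawater: 1030 kg/m³ × 10 m/s² × 4440 m = 4.573×10^7 Pa = 0.4573 kbar
quartzite: 2636 kg/m³ × 10 m/s² × 9050 m = 2.386×10^8 Pa = 2.386 kbar
andesite: 2713 kg/m³ × 10 m/s² × 3050 m = 8.275×10^7 Pa = 0.8275 kbar
serpentinite: 2540 kg/m³ × 10 m/s² × 2320 m = 5.893×10^7 Pa = 0.5893 kbar
Total = 0.4573 + 2.386 + 0.8275 + 0.5893 = 4.2596 kbar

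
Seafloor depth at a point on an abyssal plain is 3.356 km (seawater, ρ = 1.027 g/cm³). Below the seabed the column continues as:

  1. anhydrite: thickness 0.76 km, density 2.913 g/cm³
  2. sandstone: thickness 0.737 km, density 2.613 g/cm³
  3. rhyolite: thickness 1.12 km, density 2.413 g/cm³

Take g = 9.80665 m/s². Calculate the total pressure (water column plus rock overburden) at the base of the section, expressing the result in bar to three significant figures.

seawater: 1027 kg/m³ × 9.80665 m/s² × 3356 m = 3.380×10^7 Pa = 338.0 bar
anhydrite: 2913 kg/m³ × 9.80665 m/s² × 760 m = 2.171×10^7 Pa = 217.1 bar
sandstone: 2613 kg/m³ × 9.80665 m/s² × 737 m = 1.889×10^7 Pa = 188.9 bar
rhyolite: 2413 kg/m³ × 9.80665 m/s² × 1120 m = 2.650×10^7 Pa = 265.0 bar
Total = 338.0 + 217.1 + 188.9 + 265.0 = 1009.0 bar

1010 bar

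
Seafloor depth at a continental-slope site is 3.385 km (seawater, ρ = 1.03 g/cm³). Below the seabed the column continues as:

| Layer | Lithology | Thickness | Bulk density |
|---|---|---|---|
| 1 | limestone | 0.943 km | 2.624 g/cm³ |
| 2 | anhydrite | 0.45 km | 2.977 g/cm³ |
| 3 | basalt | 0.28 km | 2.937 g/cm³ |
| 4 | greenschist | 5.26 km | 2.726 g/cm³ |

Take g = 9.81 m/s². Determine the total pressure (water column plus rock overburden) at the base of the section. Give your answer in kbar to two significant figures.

2.2 kbar

seawater: 1030 kg/m³ × 9.81 m/s² × 3385 m = 3.420×10^7 Pa = 0.3420 kbar
limestone: 2624 kg/m³ × 9.81 m/s² × 943 m = 2.427×10^7 Pa = 0.2427 kbar
anhydrite: 2977 kg/m³ × 9.81 m/s² × 450 m = 1.314×10^7 Pa = 0.1314 kbar
basalt: 2937 kg/m³ × 9.81 m/s² × 280 m = 8.067×10^6 Pa = 0.08067 kbar
greenschist: 2726 kg/m³ × 9.81 m/s² × 5260 m = 1.407×10^8 Pa = 1.407 kbar
Total = 0.3420 + 0.2427 + 0.1314 + 0.08067 + 1.407 = 2.2035 kbar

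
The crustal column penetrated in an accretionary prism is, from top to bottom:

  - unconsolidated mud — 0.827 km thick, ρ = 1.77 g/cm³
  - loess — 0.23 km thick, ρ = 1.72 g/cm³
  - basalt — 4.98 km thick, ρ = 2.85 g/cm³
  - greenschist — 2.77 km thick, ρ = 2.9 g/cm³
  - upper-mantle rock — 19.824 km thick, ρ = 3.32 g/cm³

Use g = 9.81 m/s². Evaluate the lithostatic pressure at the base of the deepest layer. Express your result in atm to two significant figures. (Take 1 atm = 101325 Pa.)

8700 atm

unconsolidated mud: 1770 kg/m³ × 9.81 m/s² × 827 m = 1.436×10^7 Pa = 141.7 atm
loess: 1720 kg/m³ × 9.81 m/s² × 230 m = 3.881×10^6 Pa = 38.30 atm
basalt: 2850 kg/m³ × 9.81 m/s² × 4980 m = 1.392×10^8 Pa = 1374 atm
greenschist: 2900 kg/m³ × 9.81 m/s² × 2770 m = 7.880×10^7 Pa = 777.7 atm
upper-mantle rock: 3320 kg/m³ × 9.81 m/s² × 19824 m = 6.457×10^8 Pa = 6372 atm
Total = 141.7 + 38.30 + 1374 + 777.7 + 6372 = 8704.0 atm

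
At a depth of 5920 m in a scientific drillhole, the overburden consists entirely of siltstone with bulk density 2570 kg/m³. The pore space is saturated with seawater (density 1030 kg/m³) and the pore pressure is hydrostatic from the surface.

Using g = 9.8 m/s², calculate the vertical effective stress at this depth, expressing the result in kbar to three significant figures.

Overburden (lithostatic) stress σ_v:
siltstone: 2570 kg/m³ × 9.8 m/s² × 5920 m = 1.491×10^8 Pa = 149.1 MPa
Pore pressure P_p = 1030 kg/m³ × 9.8 m/s² × 5920 m = 5.976×10^7 Pa = 59.76 MPa
Effective stress σ' = σ_v − P_p = 149.1 − 59.76 = 89.345 MPa = 0.89345 kbar

0.893 kbar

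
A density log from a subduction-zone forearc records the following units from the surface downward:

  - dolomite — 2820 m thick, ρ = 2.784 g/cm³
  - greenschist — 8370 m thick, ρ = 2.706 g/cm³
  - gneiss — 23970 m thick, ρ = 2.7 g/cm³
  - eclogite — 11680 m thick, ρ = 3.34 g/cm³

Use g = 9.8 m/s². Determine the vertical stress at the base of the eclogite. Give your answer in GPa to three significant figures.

1.32 GPa

dolomite: 2784 kg/m³ × 9.8 m/s² × 2820 m = 7.694×10^7 Pa = 0.07694 GPa
greenschist: 2706 kg/m³ × 9.8 m/s² × 8370 m = 2.220×10^8 Pa = 0.2220 GPa
gneiss: 2700 kg/m³ × 9.8 m/s² × 23970 m = 6.342×10^8 Pa = 0.6342 GPa
eclogite: 3340 kg/m³ × 9.8 m/s² × 11680 m = 3.823×10^8 Pa = 0.3823 GPa
Total = 0.07694 + 0.2220 + 0.6342 + 0.3823 = 1.3155 GPa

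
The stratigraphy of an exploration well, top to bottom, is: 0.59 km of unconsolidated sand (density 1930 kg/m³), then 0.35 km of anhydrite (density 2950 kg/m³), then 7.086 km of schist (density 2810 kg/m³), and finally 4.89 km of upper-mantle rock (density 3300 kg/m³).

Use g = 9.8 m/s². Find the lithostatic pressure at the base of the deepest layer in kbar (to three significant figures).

unconsolidated sand: 1930 kg/m³ × 9.8 m/s² × 590 m = 1.116×10^7 Pa = 0.1116 kbar
anhydrite: 2950 kg/m³ × 9.8 m/s² × 350 m = 1.012×10^7 Pa = 0.1012 kbar
schist: 2810 kg/m³ × 9.8 m/s² × 7086 m = 1.951×10^8 Pa = 1.951 kbar
upper-mantle rock: 3300 kg/m³ × 9.8 m/s² × 4890 m = 1.581×10^8 Pa = 1.581 kbar
Total = 0.1116 + 0.1012 + 1.951 + 1.581 = 3.7455 kbar

3.75 kbar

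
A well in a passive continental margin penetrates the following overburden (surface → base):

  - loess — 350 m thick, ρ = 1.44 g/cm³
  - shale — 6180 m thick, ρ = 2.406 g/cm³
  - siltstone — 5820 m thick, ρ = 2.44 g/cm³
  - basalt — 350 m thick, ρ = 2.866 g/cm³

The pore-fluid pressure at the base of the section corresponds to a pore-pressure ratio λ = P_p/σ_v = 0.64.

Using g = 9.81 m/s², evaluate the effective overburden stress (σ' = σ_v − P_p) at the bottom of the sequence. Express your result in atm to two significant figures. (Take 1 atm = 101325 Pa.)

1100 atm

Overburden (lithostatic) stress σ_v:
loess: 1440 kg/m³ × 9.81 m/s² × 350 m = 4.944×10^6 Pa = 4.944 MPa
shale: 2406 kg/m³ × 9.81 m/s² × 6180 m = 1.459×10^8 Pa = 145.9 MPa
siltstone: 2440 kg/m³ × 9.81 m/s² × 5820 m = 1.393×10^8 Pa = 139.3 MPa
basalt: 2866 kg/m³ × 9.81 m/s² × 350 m = 9.840×10^6 Pa = 9.840 MPa
Total = 4.944 + 145.9 + 139.3 + 9.840 = 299.96 MPa
Pore pressure P_p = λ·σ_v = 0.64 × 300.0 MPa = 192.0 MPa
Effective stress σ' = σ_v − P_p = 300.0 − 192.0 = 107.99 MPa = 1065.7 atm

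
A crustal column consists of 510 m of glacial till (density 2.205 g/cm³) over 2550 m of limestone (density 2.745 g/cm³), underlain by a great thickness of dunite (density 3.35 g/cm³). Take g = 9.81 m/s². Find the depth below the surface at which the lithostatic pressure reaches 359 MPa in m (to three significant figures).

Pressure at base of upper layers: 2205×9.81×510 + 2745×9.81×2550 = 7.970×10^7 Pa = 79.70 MPa
Remaining pressure to be supplied by dunite: 3.590×10^8 − 7.970×10^7 = 2.793×10^8 Pa
Additional depth in dunite = 2.793×10^8 Pa / (3350 kg/m³ × 9.81 m/s²) = 8498.8 m
Total depth = 3060 m + 8498.8 m = 11559 m

11600 m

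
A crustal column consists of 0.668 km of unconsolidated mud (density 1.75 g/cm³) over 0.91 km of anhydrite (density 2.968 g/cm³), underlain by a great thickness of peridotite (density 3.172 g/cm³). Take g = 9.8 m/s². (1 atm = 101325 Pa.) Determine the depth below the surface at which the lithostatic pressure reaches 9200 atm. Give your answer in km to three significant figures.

Pressure at base of upper layers: 1750×9.8×668 + 2968×9.8×910 = 3.792×10^7 Pa = 374.3 atm
Remaining pressure to be supplied by peridotite: 9.322×10^8 − 3.792×10^7 = 8.943×10^8 Pa
Additional depth in peridotite = 8.943×10^8 Pa / (3172 kg/m³ × 9.8 m/s²) = 28768 m
Total depth = 1578 m + 28768 m = 30346 m
= 30.346 km

30.3 km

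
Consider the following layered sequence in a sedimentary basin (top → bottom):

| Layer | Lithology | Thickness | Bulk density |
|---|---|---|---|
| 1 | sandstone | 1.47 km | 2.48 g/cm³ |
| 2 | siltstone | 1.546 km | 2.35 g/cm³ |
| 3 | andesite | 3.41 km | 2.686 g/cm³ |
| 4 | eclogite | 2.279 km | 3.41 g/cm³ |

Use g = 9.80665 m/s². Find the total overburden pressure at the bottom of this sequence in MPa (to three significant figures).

sandstone: 2480 kg/m³ × 9.80665 m/s² × 1470 m = 3.575×10^7 Pa = 35.75 MPa
siltstone: 2350 kg/m³ × 9.80665 m/s² × 1546 m = 3.563×10^7 Pa = 35.63 MPa
andesite: 2686 kg/m³ × 9.80665 m/s² × 3410 m = 8.982×10^7 Pa = 89.82 MPa
eclogite: 3410 kg/m³ × 9.80665 m/s² × 2279 m = 7.621×10^7 Pa = 76.21 MPa
Total = 35.75 + 35.63 + 89.82 + 76.21 = 237.41 MPa

237 MPa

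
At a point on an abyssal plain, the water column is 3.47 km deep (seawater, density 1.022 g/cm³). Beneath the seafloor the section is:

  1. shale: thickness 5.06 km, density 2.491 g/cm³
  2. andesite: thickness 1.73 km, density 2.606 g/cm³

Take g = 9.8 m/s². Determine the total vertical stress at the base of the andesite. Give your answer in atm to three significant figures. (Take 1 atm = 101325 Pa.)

2000 atm

seawater: 1022 kg/m³ × 9.8 m/s² × 3470 m = 3.475×10^7 Pa = 343.0 atm
shale: 2491 kg/m³ × 9.8 m/s² × 5060 m = 1.235×10^8 Pa = 1219 atm
andesite: 2606 kg/m³ × 9.8 m/s² × 1730 m = 4.418×10^7 Pa = 436.0 atm
Total = 343.0 + 1219 + 436.0 = 1998.1 atm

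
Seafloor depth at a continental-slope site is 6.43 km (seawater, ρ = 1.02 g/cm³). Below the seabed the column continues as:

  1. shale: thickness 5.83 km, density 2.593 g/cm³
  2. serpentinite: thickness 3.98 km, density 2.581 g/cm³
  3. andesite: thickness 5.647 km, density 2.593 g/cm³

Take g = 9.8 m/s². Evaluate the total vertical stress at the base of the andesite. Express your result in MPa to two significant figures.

seawater: 1020 kg/m³ × 9.8 m/s² × 6430 m = 6.427×10^7 Pa = 64.27 MPa
shale: 2593 kg/m³ × 9.8 m/s² × 5830 m = 1.481×10^8 Pa = 148.1 MPa
serpentinite: 2581 kg/m³ × 9.8 m/s² × 3980 m = 1.007×10^8 Pa = 100.7 MPa
andesite: 2593 kg/m³ × 9.8 m/s² × 5647 m = 1.435×10^8 Pa = 143.5 MPa
Total = 64.27 + 148.1 + 100.7 + 143.5 = 456.59 MPa

460 MPa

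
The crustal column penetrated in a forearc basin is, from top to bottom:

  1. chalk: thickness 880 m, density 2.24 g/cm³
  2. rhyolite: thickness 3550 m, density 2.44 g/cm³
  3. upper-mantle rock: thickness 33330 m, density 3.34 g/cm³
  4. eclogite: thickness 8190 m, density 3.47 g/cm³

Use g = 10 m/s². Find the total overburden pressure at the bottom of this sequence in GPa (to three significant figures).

1.50 GPa

chalk: 2240 kg/m³ × 10 m/s² × 880 m = 1.971×10^7 Pa = 0.01971 GPa
rhyolite: 2440 kg/m³ × 10 m/s² × 3550 m = 8.662×10^7 Pa = 0.08662 GPa
upper-mantle rock: 3340 kg/m³ × 10 m/s² × 33330 m = 1.113×10^9 Pa = 1.113 GPa
eclogite: 3470 kg/m³ × 10 m/s² × 8190 m = 2.842×10^8 Pa = 0.2842 GPa
Total = 0.01971 + 0.08662 + 1.113 + 0.2842 = 1.5037 GPa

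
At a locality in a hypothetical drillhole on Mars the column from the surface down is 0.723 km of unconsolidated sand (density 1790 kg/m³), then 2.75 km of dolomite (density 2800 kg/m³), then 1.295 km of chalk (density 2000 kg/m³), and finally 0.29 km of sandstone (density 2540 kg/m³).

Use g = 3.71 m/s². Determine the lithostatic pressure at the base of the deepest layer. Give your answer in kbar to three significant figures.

unconsolidated sand: 1790 kg/m³ × 3.71 m/s² × 723 m = 4.801×10^6 Pa = 0.04801 kbar
dolomite: 2800 kg/m³ × 3.71 m/s² × 2750 m = 2.857×10^7 Pa = 0.2857 kbar
chalk: 2000 kg/m³ × 3.71 m/s² × 1295 m = 9.609×10^6 Pa = 0.09609 kbar
sandstone: 2540 kg/m³ × 3.71 m/s² × 290 m = 2.733×10^6 Pa = 0.02733 kbar
Total = 0.04801 + 0.2857 + 0.09609 + 0.02733 = 0.45710 kbar

0.457 kbar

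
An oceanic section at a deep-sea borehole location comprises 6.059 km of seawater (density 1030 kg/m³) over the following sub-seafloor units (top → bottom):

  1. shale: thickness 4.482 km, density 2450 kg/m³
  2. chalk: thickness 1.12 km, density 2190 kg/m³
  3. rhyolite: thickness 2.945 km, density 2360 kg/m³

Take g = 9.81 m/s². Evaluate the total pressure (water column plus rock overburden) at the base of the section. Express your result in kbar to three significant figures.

seawater: 1030 kg/m³ × 9.81 m/s² × 6059 m = 6.122×10^7 Pa = 0.6122 kbar
shale: 2450 kg/m³ × 9.81 m/s² × 4482 m = 1.077×10^8 Pa = 1.077 kbar
chalk: 2190 kg/m³ × 9.81 m/s² × 1120 m = 2.406×10^7 Pa = 0.2406 kbar
rhyolite: 2360 kg/m³ × 9.81 m/s² × 2945 m = 6.818×10^7 Pa = 0.6818 kbar
Total = 0.6122 + 1.077 + 0.2406 + 0.6818 = 2.6119 kbar

2.61 kbar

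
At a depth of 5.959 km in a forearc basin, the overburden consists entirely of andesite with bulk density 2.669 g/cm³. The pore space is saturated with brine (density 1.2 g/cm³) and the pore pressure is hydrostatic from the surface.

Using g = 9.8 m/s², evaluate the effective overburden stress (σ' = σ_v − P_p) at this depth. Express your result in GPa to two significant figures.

0.086 GPa

Overburden (lithostatic) stress σ_v:
andesite: 2669 kg/m³ × 9.8 m/s² × 5959 m = 1.559×10^8 Pa = 155.9 MPa
Pore pressure P_p = 1200 kg/m³ × 9.8 m/s² × 5959 m = 7.008×10^7 Pa = 70.08 MPa
Effective stress σ' = σ_v − P_p = 155.9 − 70.08 = 85.787 MPa = 0.085787 GPa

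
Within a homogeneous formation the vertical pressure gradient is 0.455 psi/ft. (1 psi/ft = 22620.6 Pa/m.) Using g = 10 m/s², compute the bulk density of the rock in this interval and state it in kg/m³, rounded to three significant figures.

ρ = (dP/dz)/g = 0.455 psi/ft / 10 m/s² = 10292 Pa/m / 10 m/s² = 1029.2 kg/m³

1030 kg/m³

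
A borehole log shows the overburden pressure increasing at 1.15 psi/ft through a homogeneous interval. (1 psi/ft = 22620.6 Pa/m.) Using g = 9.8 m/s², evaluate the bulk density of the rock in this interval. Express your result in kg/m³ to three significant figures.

ρ = (dP/dz)/g = 1.15 psi/ft / 9.8 m/s² = 26014 Pa/m / 9.8 m/s² = 2654.5 kg/m³

2650 kg/m³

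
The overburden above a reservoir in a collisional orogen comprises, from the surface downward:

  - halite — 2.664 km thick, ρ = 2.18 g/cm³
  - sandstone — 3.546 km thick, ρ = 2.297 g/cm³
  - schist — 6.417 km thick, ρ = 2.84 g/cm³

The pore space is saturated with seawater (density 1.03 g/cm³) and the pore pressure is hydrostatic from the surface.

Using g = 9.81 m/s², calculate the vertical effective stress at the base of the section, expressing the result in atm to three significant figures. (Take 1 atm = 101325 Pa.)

Overburden (lithostatic) stress σ_v:
halite: 2180 kg/m³ × 9.81 m/s² × 2664 m = 5.697×10^7 Pa = 56.97 MPa
sandstone: 2297 kg/m³ × 9.81 m/s² × 3546 m = 7.990×10^7 Pa = 79.90 MPa
schist: 2840 kg/m³ × 9.81 m/s² × 6417 m = 1.788×10^8 Pa = 178.8 MPa
Total = 56.97 + 79.90 + 178.8 = 315.66 MPa
Pore pressure P_p = 1030 kg/m³ × 9.81 m/s² × 12627 m = 1.276×10^8 Pa = 127.6 MPa
Effective stress σ' = σ_v − P_p = 315.7 − 127.6 = 188.07 MPa = 1856.1 atm

1860 atm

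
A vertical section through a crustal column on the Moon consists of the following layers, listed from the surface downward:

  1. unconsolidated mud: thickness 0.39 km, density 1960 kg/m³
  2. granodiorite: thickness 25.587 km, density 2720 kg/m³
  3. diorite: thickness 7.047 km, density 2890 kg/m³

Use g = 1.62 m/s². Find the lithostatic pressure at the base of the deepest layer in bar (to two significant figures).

1500 bar

unconsolidated mud: 1960 kg/m³ × 1.62 m/s² × 390 m = 1.238×10^6 Pa = 12.38 bar
granodiorite: 2720 kg/m³ × 1.62 m/s² × 25587 m = 1.127×10^8 Pa = 1127 bar
diorite: 2890 kg/m³ × 1.62 m/s² × 7047 m = 3.299×10^7 Pa = 329.9 bar
Total = 12.38 + 1127 + 329.9 = 1469.8 bar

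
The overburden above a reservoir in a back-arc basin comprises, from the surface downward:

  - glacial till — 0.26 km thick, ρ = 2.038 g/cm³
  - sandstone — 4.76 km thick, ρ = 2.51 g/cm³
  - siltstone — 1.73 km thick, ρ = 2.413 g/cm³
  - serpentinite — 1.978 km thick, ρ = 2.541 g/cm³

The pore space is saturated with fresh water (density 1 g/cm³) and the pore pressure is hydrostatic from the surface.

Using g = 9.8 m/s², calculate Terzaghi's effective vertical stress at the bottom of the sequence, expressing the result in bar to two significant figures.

1300 bar

Overburden (lithostatic) stress σ_v:
glacial till: 2038 kg/m³ × 9.8 m/s² × 260 m = 5.193×10^6 Pa = 5.193 MPa
sandstone: 2510 kg/m³ × 9.8 m/s² × 4760 m = 1.171×10^8 Pa = 117.1 MPa
siltstone: 2413 kg/m³ × 9.8 m/s² × 1730 m = 4.091×10^7 Pa = 40.91 MPa
serpentinite: 2541 kg/m³ × 9.8 m/s² × 1978 m = 4.926×10^7 Pa = 49.26 MPa
Total = 5.193 + 117.1 + 40.91 + 49.26 = 212.45 MPa
Pore pressure P_p = 1000 kg/m³ × 9.8 m/s² × 8728 m = 8.553×10^7 Pa = 85.53 MPa
Effective stress σ' = σ_v − P_p = 212.4 − 85.53 = 126.91 MPa = 1269.1 bar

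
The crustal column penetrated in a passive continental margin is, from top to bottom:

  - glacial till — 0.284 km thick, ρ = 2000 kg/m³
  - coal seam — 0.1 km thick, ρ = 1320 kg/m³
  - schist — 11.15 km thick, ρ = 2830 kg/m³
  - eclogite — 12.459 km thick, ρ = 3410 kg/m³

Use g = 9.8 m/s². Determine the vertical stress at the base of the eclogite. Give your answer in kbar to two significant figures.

7.3 kbar

glacial till: 2000 kg/m³ × 9.8 m/s² × 284 m = 5.566×10^6 Pa = 0.05566 kbar
coal seam: 1320 kg/m³ × 9.8 m/s² × 100 m = 1.294×10^6 Pa = 0.01294 kbar
schist: 2830 kg/m³ × 9.8 m/s² × 11150 m = 3.092×10^8 Pa = 3.092 kbar
eclogite: 3410 kg/m³ × 9.8 m/s² × 12459 m = 4.164×10^8 Pa = 4.164 kbar
Total = 0.05566 + 0.01294 + 3.092 + 4.164 = 7.3245 kbar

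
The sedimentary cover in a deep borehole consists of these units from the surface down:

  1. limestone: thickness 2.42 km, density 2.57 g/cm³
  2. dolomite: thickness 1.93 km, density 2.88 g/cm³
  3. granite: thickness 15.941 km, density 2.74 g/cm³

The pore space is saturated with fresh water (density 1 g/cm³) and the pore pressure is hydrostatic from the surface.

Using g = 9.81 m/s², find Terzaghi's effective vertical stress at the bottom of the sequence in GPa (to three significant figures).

Overburden (lithostatic) stress σ_v:
limestone: 2570 kg/m³ × 9.81 m/s² × 2420 m = 6.101×10^7 Pa = 61.01 MPa
dolomite: 2880 kg/m³ × 9.81 m/s² × 1930 m = 5.453×10^7 Pa = 54.53 MPa
granite: 2740 kg/m³ × 9.81 m/s² × 15941 m = 4.285×10^8 Pa = 428.5 MPa
Total = 61.01 + 54.53 + 428.5 = 544.02 MPa
Pore pressure P_p = 1000 kg/m³ × 9.81 m/s² × 20291 m = 1.991×10^8 Pa = 199.1 MPa
Effective stress σ' = σ_v − P_p = 544.0 − 199.1 = 344.97 MPa = 0.34497 GPa

0.345 GPa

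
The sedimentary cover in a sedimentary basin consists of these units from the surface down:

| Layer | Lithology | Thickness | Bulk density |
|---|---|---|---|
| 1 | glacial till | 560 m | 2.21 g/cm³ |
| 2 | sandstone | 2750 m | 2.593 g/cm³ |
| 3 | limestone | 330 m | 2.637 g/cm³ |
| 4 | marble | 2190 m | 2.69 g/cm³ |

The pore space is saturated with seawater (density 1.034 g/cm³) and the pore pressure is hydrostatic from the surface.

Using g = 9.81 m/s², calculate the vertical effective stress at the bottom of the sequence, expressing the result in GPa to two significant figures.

Overburden (lithostatic) stress σ_v:
glacial till: 2210 kg/m³ × 9.81 m/s² × 560 m = 1.214×10^7 Pa = 12.14 MPa
sandstone: 2593 kg/m³ × 9.81 m/s² × 2750 m = 6.995×10^7 Pa = 69.95 MPa
limestone: 2637 kg/m³ × 9.81 m/s² × 330 m = 8.537×10^6 Pa = 8.537 MPa
marble: 2690 kg/m³ × 9.81 m/s² × 2190 m = 5.779×10^7 Pa = 57.79 MPa
Total = 12.14 + 69.95 + 8.537 + 57.79 = 148.42 MPa
Pore pressure P_p = 1034 kg/m³ × 9.81 m/s² × 5830 m = 5.914×10^7 Pa = 59.14 MPa
Effective stress σ' = σ_v − P_p = 148.4 − 59.14 = 89.285 MPa = 0.089285 GPa

0.089 GPa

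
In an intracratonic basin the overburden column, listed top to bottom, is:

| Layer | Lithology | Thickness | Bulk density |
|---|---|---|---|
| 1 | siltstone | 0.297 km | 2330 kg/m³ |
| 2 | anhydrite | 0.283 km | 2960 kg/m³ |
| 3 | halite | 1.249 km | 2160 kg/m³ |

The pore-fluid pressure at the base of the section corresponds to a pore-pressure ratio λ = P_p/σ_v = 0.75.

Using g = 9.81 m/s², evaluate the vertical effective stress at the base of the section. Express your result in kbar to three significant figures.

0.104 kbar

Overburden (lithostatic) stress σ_v:
siltstone: 2330 kg/m³ × 9.81 m/s² × 297 m = 6.789×10^6 Pa = 6.789 MPa
anhydrite: 2960 kg/m³ × 9.81 m/s² × 283 m = 8.218×10^6 Pa = 8.218 MPa
halite: 2160 kg/m³ × 9.81 m/s² × 1249 m = 2.647×10^7 Pa = 26.47 MPa
Total = 6.789 + 8.218 + 26.47 = 41.472 MPa
Pore pressure P_p = λ·σ_v = 0.75 × 41.47 MPa = 31.10 MPa
Effective stress σ' = σ_v − P_p = 41.47 − 31.10 = 10.368 MPa = 0.10368 kbar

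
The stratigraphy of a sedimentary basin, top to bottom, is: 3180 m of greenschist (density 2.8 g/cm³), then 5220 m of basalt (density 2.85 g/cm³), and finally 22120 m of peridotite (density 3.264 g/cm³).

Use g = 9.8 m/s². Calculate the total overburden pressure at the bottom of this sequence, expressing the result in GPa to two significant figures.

greenschist: 2800 kg/m³ × 9.8 m/s² × 3180 m = 8.726×10^7 Pa = 0.08726 GPa
basalt: 2850 kg/m³ × 9.8 m/s² × 5220 m = 1.458×10^8 Pa = 0.1458 GPa
peridotite: 3264 kg/m³ × 9.8 m/s² × 22120 m = 7.076×10^8 Pa = 0.7076 GPa
Total = 0.08726 + 0.1458 + 0.7076 = 0.94061 GPa

0.94 GPa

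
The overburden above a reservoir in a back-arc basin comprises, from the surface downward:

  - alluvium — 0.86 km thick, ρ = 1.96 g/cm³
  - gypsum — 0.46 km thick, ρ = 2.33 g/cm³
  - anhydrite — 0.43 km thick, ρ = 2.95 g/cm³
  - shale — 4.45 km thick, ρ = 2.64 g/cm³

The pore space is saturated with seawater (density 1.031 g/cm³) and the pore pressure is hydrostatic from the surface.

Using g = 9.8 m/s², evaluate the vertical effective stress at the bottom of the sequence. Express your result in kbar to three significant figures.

Overburden (lithostatic) stress σ_v:
alluvium: 1960 kg/m³ × 9.8 m/s² × 860 m = 1.652×10^7 Pa = 16.52 MPa
gypsum: 2330 kg/m³ × 9.8 m/s² × 460 m = 1.050×10^7 Pa = 10.50 MPa
anhydrite: 2950 kg/m³ × 9.8 m/s² × 430 m = 1.243×10^7 Pa = 12.43 MPa
shale: 2640 kg/m³ × 9.8 m/s² × 4450 m = 1.151×10^8 Pa = 115.1 MPa
Total = 16.52 + 10.50 + 12.43 + 115.1 = 154.58 MPa
Pore pressure P_p = 1031 kg/m³ × 9.8 m/s² × 6200 m = 6.264×10^7 Pa = 62.64 MPa
Effective stress σ' = σ_v − P_p = 154.6 − 62.64 = 91.941 MPa = 0.91941 kbar

0.919 kbar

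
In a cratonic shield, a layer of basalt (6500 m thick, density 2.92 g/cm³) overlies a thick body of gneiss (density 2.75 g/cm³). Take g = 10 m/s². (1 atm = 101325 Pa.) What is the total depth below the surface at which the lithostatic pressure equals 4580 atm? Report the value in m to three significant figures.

16500 m

Pressure at base of upper layers: 2920×10×6500 = 1.898×10^8 Pa = 1873 atm
Remaining pressure to be supplied by gneiss: 4.641×10^8 − 1.898×10^8 = 2.743×10^8 Pa
Additional depth in gneiss = 2.743×10^8 Pa / (2750 kg/m³ × 10 m/s²) = 9973.4 m
Total depth = 6500 m + 9973.4 m = 16473 m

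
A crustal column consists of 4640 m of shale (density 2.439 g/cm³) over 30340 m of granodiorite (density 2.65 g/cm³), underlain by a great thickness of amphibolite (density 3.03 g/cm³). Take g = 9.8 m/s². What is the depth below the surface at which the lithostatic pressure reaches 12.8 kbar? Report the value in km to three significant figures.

Pressure at base of upper layers: 2439×9.8×4640 + 2650×9.8×30340 = 8.988×10^8 Pa = 8.988 kbar
Remaining pressure to be supplied by amphibolite: 1.280×10^9 − 8.988×10^8 = 3.812×10^8 Pa
Additional depth in amphibolite = 3.812×10^8 Pa / (3030 kg/m³ × 9.8 m/s²) = 12836 m
Total depth = 34980 m + 12836 m = 47816 m
= 47.816 km

47.8 km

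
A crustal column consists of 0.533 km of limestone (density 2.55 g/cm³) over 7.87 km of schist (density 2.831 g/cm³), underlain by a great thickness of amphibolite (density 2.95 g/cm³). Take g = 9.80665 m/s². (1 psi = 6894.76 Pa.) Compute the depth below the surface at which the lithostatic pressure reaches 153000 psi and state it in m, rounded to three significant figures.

36900 m

Pressure at base of upper layers: 2550×9.80665×533 + 2831×9.80665×7870 = 2.318×10^8 Pa = 33623 psi
Remaining pressure to be supplied by amphibolite: 1.055×10^9 − 2.318×10^8 = 8.231×10^8 Pa
Additional depth in amphibolite = 8.231×10^8 Pa / (2950 kg/m³ × 9.80665 m/s²) = 28451 m
Total depth = 8403 m + 28451 m = 36854 m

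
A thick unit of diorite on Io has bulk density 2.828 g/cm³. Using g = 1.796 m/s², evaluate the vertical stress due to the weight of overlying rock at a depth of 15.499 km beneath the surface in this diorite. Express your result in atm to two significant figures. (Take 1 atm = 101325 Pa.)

780 atm

diorite: 2828 kg/m³ × 1.796 m/s² × 15499 m = 7.872×10^7 Pa = 776.9 atm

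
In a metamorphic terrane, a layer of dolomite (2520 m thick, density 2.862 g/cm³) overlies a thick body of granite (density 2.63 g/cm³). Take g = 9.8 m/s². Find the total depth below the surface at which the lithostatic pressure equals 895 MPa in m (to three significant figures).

Pressure at base of upper layers: 2862×9.8×2520 = 7.068×10^7 Pa = 70.68 MPa
Remaining pressure to be supplied by granite: 8.950×10^8 − 7.068×10^7 = 8.243×10^8 Pa
Additional depth in granite = 8.243×10^8 Pa / (2630 kg/m³ × 9.8 m/s²) = 31983 m
Total depth = 2520 m + 31983 m = 34503 m

34500 m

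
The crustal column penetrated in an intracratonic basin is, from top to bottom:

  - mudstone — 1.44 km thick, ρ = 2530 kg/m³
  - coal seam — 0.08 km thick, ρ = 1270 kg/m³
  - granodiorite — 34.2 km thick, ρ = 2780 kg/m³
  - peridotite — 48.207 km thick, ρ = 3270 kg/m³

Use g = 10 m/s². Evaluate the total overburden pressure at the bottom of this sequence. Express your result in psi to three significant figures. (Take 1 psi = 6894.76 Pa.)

372000 psi

mudstone: 2530 kg/m³ × 10 m/s² × 1440 m = 3.643×10^7 Pa = 5284 psi
coal seam: 1270 kg/m³ × 10 m/s² × 80 m = 1.016×10^6 Pa = 147.4 psi
granodiorite: 2780 kg/m³ × 10 m/s² × 34200 m = 9.508×10^8 Pa = 1.379×10^5 psi
peridotite: 3270 kg/m³ × 10 m/s² × 48207 m = 1.576×10^9 Pa = 2.286×10^5 psi
Total = 5284 + 147.4 + 1.379×10^5 + 2.286×10^5 = 3.7196×10^5 psi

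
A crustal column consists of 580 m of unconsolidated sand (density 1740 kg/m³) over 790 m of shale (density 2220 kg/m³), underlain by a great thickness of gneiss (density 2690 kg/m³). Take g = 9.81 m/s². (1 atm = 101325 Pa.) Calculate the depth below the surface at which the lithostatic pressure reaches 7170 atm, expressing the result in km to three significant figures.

27.9 km

Pressure at base of upper layers: 1740×9.81×580 + 2220×9.81×790 = 2.711×10^7 Pa = 267.5 atm
Remaining pressure to be supplied by gneiss: 7.265×10^8 − 2.711×10^7 = 6.994×10^8 Pa
Additional depth in gneiss = 6.994×10^8 Pa / (2690 kg/m³ × 9.81 m/s²) = 26503 m
Total depth = 1370 m + 26503 m = 27873 m
= 27.873 km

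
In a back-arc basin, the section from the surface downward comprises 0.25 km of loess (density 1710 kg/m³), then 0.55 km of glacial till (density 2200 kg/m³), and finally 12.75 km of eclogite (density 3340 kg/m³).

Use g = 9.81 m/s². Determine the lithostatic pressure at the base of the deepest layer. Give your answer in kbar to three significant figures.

4.34 kbar

loess: 1710 kg/m³ × 9.81 m/s² × 250 m = 4.194×10^6 Pa = 0.04194 kbar
glacial till: 2200 kg/m³ × 9.81 m/s² × 550 m = 1.187×10^7 Pa = 0.1187 kbar
eclogite: 3340 kg/m³ × 9.81 m/s² × 12750 m = 4.178×10^8 Pa = 4.178 kbar
Total = 0.04194 + 0.1187 + 4.178 = 4.3382 kbar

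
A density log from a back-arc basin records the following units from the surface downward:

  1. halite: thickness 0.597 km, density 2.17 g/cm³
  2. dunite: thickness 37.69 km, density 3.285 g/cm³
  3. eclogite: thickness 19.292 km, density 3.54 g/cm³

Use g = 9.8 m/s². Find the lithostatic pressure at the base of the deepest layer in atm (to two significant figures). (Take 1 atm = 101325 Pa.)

halite: 2170 kg/m³ × 9.8 m/s² × 597 m = 1.270×10^7 Pa = 125.3 atm
dunite: 3285 kg/m³ × 9.8 m/s² × 37690 m = 1.213×10^9 Pa = 11975 atm
eclogite: 3540 kg/m³ × 9.8 m/s² × 19292 m = 6.693×10^8 Pa = 6605 atm
Total = 125.3 + 11975 + 6605 = 18705 atm

19000 atm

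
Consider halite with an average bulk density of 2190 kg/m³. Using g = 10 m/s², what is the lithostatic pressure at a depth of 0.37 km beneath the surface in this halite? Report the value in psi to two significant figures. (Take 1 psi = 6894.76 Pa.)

1200 psi

halite: 2190 kg/m³ × 10 m/s² × 370 m = 8.103×10^6 Pa = 1175 psi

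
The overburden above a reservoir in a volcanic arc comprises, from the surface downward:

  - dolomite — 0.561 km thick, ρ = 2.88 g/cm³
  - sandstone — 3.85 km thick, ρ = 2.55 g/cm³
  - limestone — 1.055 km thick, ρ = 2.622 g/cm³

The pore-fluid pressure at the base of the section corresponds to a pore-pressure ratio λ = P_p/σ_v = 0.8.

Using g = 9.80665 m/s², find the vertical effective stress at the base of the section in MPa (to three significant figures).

27.8 MPa

Overburden (lithostatic) stress σ_v:
dolomite: 2880 kg/m³ × 9.80665 m/s² × 561 m = 1.584×10^7 Pa = 15.84 MPa
sandstone: 2550 kg/m³ × 9.80665 m/s² × 3850 m = 9.628×10^7 Pa = 96.28 MPa
limestone: 2622 kg/m³ × 9.80665 m/s² × 1055 m = 2.713×10^7 Pa = 27.13 MPa
Total = 15.84 + 96.28 + 27.13 = 139.25 MPa
Pore pressure P_p = λ·σ_v = 0.8 × 139.2 MPa = 111.4 MPa
Effective stress σ' = σ_v − P_p = 139.2 − 111.4 = 27.850 MPa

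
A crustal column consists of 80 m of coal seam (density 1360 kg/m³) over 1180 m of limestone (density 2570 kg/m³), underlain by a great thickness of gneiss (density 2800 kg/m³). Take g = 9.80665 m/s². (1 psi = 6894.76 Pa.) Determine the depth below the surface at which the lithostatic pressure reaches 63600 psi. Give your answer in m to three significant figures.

Pressure at base of upper layers: 1360×9.80665×80 + 2570×9.80665×1180 = 3.081×10^7 Pa = 4468 psi
Remaining pressure to be supplied by gneiss: 4.385×10^8 − 3.081×10^7 = 4.077×10^8 Pa
Additional depth in gneiss = 4.077×10^8 Pa / (2800 kg/m³ × 9.80665 m/s²) = 14848 m
Total depth = 1260 m + 14848 m = 16108 m

16100 m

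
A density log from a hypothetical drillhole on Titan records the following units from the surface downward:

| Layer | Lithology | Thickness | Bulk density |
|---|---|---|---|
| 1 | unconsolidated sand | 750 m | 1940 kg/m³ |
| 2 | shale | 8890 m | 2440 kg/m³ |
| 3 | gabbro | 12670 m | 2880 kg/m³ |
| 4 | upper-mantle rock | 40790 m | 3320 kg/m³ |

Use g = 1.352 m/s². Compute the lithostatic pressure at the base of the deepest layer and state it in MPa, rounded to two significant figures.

260 MPa

unconsolidated sand: 1940 kg/m³ × 1.352 m/s² × 750 m = 1.967×10^6 Pa = 1.967 MPa
shale: 2440 kg/m³ × 1.352 m/s² × 8890 m = 2.933×10^7 Pa = 29.33 MPa
gabbro: 2880 kg/m³ × 1.352 m/s² × 12670 m = 4.933×10^7 Pa = 49.33 MPa
upper-mantle rock: 3320 kg/m³ × 1.352 m/s² × 40790 m = 1.831×10^8 Pa = 183.1 MPa
Total = 1.967 + 29.33 + 49.33 + 183.1 = 263.72 MPa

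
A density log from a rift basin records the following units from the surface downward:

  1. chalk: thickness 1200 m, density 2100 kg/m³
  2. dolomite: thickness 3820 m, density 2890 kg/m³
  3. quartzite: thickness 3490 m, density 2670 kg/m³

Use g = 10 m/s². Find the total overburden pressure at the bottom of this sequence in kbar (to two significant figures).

2.3 kbar

chalk: 2100 kg/m³ × 10 m/s² × 1200 m = 2.520×10^7 Pa = 0.2520 kbar
dolomite: 2890 kg/m³ × 10 m/s² × 3820 m = 1.104×10^8 Pa = 1.104 kbar
quartzite: 2670 kg/m³ × 10 m/s² × 3490 m = 9.318×10^7 Pa = 0.9318 kbar
Total = 0.2520 + 1.104 + 0.9318 = 2.2878 kbar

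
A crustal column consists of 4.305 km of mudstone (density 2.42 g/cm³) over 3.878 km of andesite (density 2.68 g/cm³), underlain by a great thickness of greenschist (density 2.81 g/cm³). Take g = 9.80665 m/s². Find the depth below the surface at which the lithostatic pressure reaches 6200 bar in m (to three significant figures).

Pressure at base of upper layers: 2420×9.80665×4305 + 2680×9.80665×3878 = 2.041×10^8 Pa = 2041 bar
Remaining pressure to be supplied by greenschist: 6.200×10^8 − 2.041×10^8 = 4.159×10^8 Pa
Additional depth in greenschist = 4.159×10^8 Pa / (2810 kg/m³ × 9.80665 m/s²) = 15093 m
Total depth = 8183 m + 15093 m = 23276 m

23300 m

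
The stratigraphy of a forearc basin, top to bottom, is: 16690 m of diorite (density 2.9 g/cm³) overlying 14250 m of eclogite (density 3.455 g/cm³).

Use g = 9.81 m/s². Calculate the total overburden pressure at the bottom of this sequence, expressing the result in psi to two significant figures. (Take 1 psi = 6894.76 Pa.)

diorite: 2900 kg/m³ × 9.81 m/s² × 16690 m = 4.748×10^8 Pa = 68866 psi
eclogite: 3455 kg/m³ × 9.81 m/s² × 14250 m = 4.830×10^8 Pa = 70051 psi
Total = 68866 + 70051 = 1.3892×10^5 psi

140000 psi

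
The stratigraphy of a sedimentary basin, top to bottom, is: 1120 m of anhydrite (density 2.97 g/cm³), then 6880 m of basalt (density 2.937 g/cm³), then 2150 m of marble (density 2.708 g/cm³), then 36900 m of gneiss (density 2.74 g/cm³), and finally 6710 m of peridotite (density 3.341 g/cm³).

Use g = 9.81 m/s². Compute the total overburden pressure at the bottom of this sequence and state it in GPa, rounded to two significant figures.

anhydrite: 2970 kg/m³ × 9.81 m/s² × 1120 m = 3.263×10^7 Pa = 0.03263 GPa
basalt: 2937 kg/m³ × 9.81 m/s² × 6880 m = 1.982×10^8 Pa = 0.1982 GPa
marble: 2708 kg/m³ × 9.81 m/s² × 2150 m = 5.712×10^7 Pa = 0.05712 GPa
gneiss: 2740 kg/m³ × 9.81 m/s² × 36900 m = 9.918×10^8 Pa = 0.9918 GPa
peridotite: 3341 kg/m³ × 9.81 m/s² × 6710 m = 2.199×10^8 Pa = 0.2199 GPa
Total = 0.03263 + 0.1982 + 0.05712 + 0.9918 + 0.2199 = 1.4997 GPa

1.5 GPa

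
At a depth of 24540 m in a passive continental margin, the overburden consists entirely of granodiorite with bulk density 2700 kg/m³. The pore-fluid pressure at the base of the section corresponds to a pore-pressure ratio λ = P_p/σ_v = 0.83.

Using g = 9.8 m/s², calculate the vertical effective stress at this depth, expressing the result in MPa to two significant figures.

110 MPa

Overburden (lithostatic) stress σ_v:
granodiorite: 2700 kg/m³ × 9.8 m/s² × 24540 m = 6.493×10^8 Pa = 649.3 MPa
Pore pressure P_p = λ·σ_v = 0.83 × 649.3 MPa = 538.9 MPa
Effective stress σ' = σ_v − P_p = 649.3 − 538.9 = 110.39 MPa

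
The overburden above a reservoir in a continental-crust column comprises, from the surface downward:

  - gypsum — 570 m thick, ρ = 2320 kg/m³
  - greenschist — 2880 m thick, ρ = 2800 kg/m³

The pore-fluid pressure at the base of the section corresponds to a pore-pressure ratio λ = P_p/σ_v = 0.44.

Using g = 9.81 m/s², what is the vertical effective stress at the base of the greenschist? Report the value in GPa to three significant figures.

Overburden (lithostatic) stress σ_v:
gypsum: 2320 kg/m³ × 9.81 m/s² × 570 m = 1.297×10^7 Pa = 12.97 MPa
greenschist: 2800 kg/m³ × 9.81 m/s² × 2880 m = 7.911×10^7 Pa = 79.11 MPa
Total = 12.97 + 79.11 = 92.081 MPa
Pore pressure P_p = λ·σ_v = 0.44 × 92.08 MPa = 40.52 MPa
Effective stress σ' = σ_v − P_p = 92.08 − 40.52 = 51.565 MPa = 0.051565 GPa

0.0516 GPa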